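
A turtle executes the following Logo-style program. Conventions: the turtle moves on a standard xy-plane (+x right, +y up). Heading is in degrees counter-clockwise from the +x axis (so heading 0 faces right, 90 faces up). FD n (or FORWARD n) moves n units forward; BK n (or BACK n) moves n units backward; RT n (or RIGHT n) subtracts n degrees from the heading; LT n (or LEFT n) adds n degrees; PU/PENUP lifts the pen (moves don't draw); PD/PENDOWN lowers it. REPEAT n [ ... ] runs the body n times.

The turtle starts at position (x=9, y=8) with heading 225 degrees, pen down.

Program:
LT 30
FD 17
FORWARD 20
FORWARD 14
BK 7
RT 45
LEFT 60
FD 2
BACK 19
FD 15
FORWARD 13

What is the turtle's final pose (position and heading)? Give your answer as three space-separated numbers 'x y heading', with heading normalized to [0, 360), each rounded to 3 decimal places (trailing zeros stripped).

Executing turtle program step by step:
Start: pos=(9,8), heading=225, pen down
LT 30: heading 225 -> 255
FD 17: (9,8) -> (4.6,-8.421) [heading=255, draw]
FD 20: (4.6,-8.421) -> (-0.576,-27.739) [heading=255, draw]
FD 14: (-0.576,-27.739) -> (-4.2,-41.262) [heading=255, draw]
BK 7: (-4.2,-41.262) -> (-2.388,-34.501) [heading=255, draw]
RT 45: heading 255 -> 210
LT 60: heading 210 -> 270
FD 2: (-2.388,-34.501) -> (-2.388,-36.501) [heading=270, draw]
BK 19: (-2.388,-36.501) -> (-2.388,-17.501) [heading=270, draw]
FD 15: (-2.388,-17.501) -> (-2.388,-32.501) [heading=270, draw]
FD 13: (-2.388,-32.501) -> (-2.388,-45.501) [heading=270, draw]
Final: pos=(-2.388,-45.501), heading=270, 8 segment(s) drawn

Answer: -2.388 -45.501 270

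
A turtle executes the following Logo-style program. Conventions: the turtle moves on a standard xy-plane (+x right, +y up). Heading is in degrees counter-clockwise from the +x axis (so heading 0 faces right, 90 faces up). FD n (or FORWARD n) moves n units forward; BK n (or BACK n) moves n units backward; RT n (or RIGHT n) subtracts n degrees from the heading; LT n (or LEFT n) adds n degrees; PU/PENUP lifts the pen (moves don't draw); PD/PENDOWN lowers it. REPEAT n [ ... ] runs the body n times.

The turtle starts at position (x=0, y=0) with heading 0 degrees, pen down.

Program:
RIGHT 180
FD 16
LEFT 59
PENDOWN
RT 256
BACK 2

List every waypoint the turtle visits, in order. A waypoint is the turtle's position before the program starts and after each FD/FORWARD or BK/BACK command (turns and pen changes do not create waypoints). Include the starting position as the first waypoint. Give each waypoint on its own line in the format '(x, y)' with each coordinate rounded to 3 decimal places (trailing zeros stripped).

Answer: (0, 0)
(-16, 0)
(-17.913, 0.585)

Derivation:
Executing turtle program step by step:
Start: pos=(0,0), heading=0, pen down
RT 180: heading 0 -> 180
FD 16: (0,0) -> (-16,0) [heading=180, draw]
LT 59: heading 180 -> 239
PD: pen down
RT 256: heading 239 -> 343
BK 2: (-16,0) -> (-17.913,0.585) [heading=343, draw]
Final: pos=(-17.913,0.585), heading=343, 2 segment(s) drawn
Waypoints (3 total):
(0, 0)
(-16, 0)
(-17.913, 0.585)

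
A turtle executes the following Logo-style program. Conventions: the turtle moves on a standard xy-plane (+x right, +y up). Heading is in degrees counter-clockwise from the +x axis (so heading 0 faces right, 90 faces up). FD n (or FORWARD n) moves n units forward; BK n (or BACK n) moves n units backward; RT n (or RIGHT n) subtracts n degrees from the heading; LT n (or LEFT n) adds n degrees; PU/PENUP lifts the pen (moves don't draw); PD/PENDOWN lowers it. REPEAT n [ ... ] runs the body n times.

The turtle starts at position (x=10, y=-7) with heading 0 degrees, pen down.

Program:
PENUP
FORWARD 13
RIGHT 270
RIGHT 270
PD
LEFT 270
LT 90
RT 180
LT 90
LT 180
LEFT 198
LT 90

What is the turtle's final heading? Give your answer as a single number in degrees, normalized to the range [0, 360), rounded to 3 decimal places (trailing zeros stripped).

Executing turtle program step by step:
Start: pos=(10,-7), heading=0, pen down
PU: pen up
FD 13: (10,-7) -> (23,-7) [heading=0, move]
RT 270: heading 0 -> 90
RT 270: heading 90 -> 180
PD: pen down
LT 270: heading 180 -> 90
LT 90: heading 90 -> 180
RT 180: heading 180 -> 0
LT 90: heading 0 -> 90
LT 180: heading 90 -> 270
LT 198: heading 270 -> 108
LT 90: heading 108 -> 198
Final: pos=(23,-7), heading=198, 0 segment(s) drawn

Answer: 198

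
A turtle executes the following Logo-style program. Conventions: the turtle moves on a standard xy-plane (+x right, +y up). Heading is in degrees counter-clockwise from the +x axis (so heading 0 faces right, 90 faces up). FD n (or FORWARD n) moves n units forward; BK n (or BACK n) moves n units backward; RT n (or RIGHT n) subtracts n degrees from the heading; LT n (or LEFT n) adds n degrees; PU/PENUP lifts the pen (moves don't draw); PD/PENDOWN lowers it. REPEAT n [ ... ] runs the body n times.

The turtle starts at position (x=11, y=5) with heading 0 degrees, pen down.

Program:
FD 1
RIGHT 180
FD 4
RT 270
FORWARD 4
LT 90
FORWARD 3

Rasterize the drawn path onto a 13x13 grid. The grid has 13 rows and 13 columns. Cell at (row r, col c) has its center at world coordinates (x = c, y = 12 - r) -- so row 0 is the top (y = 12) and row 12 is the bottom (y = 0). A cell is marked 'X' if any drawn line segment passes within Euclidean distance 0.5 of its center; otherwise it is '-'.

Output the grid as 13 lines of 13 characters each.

Segment 0: (11,5) -> (12,5)
Segment 1: (12,5) -> (8,5)
Segment 2: (8,5) -> (8,1)
Segment 3: (8,1) -> (11,1)

Answer: -------------
-------------
-------------
-------------
-------------
-------------
-------------
--------XXXXX
--------X----
--------X----
--------X----
--------XXXX-
-------------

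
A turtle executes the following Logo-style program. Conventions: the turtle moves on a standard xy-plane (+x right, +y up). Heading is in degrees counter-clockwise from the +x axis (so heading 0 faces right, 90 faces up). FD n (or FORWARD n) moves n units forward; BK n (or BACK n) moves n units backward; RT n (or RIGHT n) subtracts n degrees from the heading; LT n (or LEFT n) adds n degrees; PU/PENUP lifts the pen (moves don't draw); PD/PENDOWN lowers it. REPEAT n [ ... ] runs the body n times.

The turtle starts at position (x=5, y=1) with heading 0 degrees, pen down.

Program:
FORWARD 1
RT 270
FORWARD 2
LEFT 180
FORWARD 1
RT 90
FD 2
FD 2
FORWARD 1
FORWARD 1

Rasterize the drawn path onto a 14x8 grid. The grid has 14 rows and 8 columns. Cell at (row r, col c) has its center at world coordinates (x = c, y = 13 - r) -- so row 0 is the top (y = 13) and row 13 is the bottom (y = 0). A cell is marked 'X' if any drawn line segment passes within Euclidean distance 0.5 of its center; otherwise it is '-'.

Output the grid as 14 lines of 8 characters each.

Answer: --------
--------
--------
--------
--------
--------
--------
--------
--------
--------
------X-
XXXXXXX-
-----XX-
--------

Derivation:
Segment 0: (5,1) -> (6,1)
Segment 1: (6,1) -> (6,3)
Segment 2: (6,3) -> (6,2)
Segment 3: (6,2) -> (4,2)
Segment 4: (4,2) -> (2,2)
Segment 5: (2,2) -> (1,2)
Segment 6: (1,2) -> (0,2)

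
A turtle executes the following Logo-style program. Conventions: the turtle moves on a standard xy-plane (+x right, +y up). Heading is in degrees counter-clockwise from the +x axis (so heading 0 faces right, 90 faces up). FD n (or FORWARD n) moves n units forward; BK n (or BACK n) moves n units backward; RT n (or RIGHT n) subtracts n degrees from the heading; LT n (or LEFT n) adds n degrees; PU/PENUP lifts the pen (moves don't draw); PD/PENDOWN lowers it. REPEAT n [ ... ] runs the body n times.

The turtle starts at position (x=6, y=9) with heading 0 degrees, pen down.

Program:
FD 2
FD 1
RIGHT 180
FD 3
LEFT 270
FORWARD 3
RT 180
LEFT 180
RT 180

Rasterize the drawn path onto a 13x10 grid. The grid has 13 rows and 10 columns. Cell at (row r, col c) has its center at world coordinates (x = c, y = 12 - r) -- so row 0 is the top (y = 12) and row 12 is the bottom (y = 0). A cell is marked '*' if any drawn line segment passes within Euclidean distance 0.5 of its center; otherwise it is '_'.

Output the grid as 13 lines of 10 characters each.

Answer: ______*___
______*___
______*___
______****
__________
__________
__________
__________
__________
__________
__________
__________
__________

Derivation:
Segment 0: (6,9) -> (8,9)
Segment 1: (8,9) -> (9,9)
Segment 2: (9,9) -> (6,9)
Segment 3: (6,9) -> (6,12)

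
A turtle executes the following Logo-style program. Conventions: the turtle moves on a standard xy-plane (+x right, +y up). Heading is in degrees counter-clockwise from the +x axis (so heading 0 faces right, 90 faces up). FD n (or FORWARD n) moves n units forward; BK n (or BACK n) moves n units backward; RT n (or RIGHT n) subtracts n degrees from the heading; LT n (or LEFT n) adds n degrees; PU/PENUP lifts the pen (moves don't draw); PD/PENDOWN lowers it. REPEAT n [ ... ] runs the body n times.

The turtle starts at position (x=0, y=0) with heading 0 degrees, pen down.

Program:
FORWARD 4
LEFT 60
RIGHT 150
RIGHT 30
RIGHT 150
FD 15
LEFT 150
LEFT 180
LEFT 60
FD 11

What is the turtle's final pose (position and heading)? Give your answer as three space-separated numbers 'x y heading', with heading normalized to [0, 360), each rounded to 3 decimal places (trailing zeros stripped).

Executing turtle program step by step:
Start: pos=(0,0), heading=0, pen down
FD 4: (0,0) -> (4,0) [heading=0, draw]
LT 60: heading 0 -> 60
RT 150: heading 60 -> 270
RT 30: heading 270 -> 240
RT 150: heading 240 -> 90
FD 15: (4,0) -> (4,15) [heading=90, draw]
LT 150: heading 90 -> 240
LT 180: heading 240 -> 60
LT 60: heading 60 -> 120
FD 11: (4,15) -> (-1.5,24.526) [heading=120, draw]
Final: pos=(-1.5,24.526), heading=120, 3 segment(s) drawn

Answer: -1.5 24.526 120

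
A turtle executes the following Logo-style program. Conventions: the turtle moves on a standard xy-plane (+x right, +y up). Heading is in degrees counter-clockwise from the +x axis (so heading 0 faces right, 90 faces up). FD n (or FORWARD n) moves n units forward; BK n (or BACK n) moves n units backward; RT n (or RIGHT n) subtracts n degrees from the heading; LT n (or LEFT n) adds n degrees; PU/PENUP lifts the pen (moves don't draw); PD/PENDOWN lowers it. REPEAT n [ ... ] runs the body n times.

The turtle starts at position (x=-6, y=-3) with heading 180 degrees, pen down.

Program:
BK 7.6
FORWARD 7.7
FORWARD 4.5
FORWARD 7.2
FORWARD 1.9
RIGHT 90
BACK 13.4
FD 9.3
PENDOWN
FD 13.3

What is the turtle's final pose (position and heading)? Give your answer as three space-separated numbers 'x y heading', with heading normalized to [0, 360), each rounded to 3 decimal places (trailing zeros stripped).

Executing turtle program step by step:
Start: pos=(-6,-3), heading=180, pen down
BK 7.6: (-6,-3) -> (1.6,-3) [heading=180, draw]
FD 7.7: (1.6,-3) -> (-6.1,-3) [heading=180, draw]
FD 4.5: (-6.1,-3) -> (-10.6,-3) [heading=180, draw]
FD 7.2: (-10.6,-3) -> (-17.8,-3) [heading=180, draw]
FD 1.9: (-17.8,-3) -> (-19.7,-3) [heading=180, draw]
RT 90: heading 180 -> 90
BK 13.4: (-19.7,-3) -> (-19.7,-16.4) [heading=90, draw]
FD 9.3: (-19.7,-16.4) -> (-19.7,-7.1) [heading=90, draw]
PD: pen down
FD 13.3: (-19.7,-7.1) -> (-19.7,6.2) [heading=90, draw]
Final: pos=(-19.7,6.2), heading=90, 8 segment(s) drawn

Answer: -19.7 6.2 90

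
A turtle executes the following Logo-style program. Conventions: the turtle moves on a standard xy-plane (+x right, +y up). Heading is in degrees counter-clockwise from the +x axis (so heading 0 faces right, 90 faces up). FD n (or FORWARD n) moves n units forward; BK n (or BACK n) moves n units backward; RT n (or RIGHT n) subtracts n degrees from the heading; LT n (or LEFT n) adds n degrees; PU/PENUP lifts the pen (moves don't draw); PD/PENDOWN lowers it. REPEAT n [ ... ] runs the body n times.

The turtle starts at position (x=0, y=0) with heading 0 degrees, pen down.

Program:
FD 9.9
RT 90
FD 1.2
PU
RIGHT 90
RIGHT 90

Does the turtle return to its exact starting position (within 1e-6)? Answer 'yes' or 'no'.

Answer: no

Derivation:
Executing turtle program step by step:
Start: pos=(0,0), heading=0, pen down
FD 9.9: (0,0) -> (9.9,0) [heading=0, draw]
RT 90: heading 0 -> 270
FD 1.2: (9.9,0) -> (9.9,-1.2) [heading=270, draw]
PU: pen up
RT 90: heading 270 -> 180
RT 90: heading 180 -> 90
Final: pos=(9.9,-1.2), heading=90, 2 segment(s) drawn

Start position: (0, 0)
Final position: (9.9, -1.2)
Distance = 9.972; >= 1e-6 -> NOT closed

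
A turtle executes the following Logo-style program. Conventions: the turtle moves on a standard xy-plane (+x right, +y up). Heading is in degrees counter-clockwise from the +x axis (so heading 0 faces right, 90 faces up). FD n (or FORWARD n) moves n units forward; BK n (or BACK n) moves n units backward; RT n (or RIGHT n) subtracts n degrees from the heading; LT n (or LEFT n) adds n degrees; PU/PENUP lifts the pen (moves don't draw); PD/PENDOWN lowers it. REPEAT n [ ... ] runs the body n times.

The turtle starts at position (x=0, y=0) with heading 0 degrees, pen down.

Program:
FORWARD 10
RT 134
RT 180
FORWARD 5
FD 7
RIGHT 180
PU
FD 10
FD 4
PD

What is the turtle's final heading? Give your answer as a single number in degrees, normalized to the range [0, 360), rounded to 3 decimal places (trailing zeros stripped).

Answer: 226

Derivation:
Executing turtle program step by step:
Start: pos=(0,0), heading=0, pen down
FD 10: (0,0) -> (10,0) [heading=0, draw]
RT 134: heading 0 -> 226
RT 180: heading 226 -> 46
FD 5: (10,0) -> (13.473,3.597) [heading=46, draw]
FD 7: (13.473,3.597) -> (18.336,8.632) [heading=46, draw]
RT 180: heading 46 -> 226
PU: pen up
FD 10: (18.336,8.632) -> (11.389,1.439) [heading=226, move]
FD 4: (11.389,1.439) -> (8.611,-1.439) [heading=226, move]
PD: pen down
Final: pos=(8.611,-1.439), heading=226, 3 segment(s) drawn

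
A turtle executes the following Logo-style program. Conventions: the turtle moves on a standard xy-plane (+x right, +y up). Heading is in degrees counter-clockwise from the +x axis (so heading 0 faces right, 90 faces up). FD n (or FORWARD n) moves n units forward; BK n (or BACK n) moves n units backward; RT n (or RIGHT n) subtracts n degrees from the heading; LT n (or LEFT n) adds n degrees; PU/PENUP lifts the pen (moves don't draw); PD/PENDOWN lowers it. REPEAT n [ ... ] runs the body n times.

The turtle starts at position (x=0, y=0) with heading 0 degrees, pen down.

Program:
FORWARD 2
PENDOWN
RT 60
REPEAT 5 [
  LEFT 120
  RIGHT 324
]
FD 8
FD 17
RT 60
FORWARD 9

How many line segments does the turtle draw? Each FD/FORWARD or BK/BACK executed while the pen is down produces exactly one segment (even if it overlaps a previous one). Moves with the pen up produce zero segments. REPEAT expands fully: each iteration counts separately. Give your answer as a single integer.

Executing turtle program step by step:
Start: pos=(0,0), heading=0, pen down
FD 2: (0,0) -> (2,0) [heading=0, draw]
PD: pen down
RT 60: heading 0 -> 300
REPEAT 5 [
  -- iteration 1/5 --
  LT 120: heading 300 -> 60
  RT 324: heading 60 -> 96
  -- iteration 2/5 --
  LT 120: heading 96 -> 216
  RT 324: heading 216 -> 252
  -- iteration 3/5 --
  LT 120: heading 252 -> 12
  RT 324: heading 12 -> 48
  -- iteration 4/5 --
  LT 120: heading 48 -> 168
  RT 324: heading 168 -> 204
  -- iteration 5/5 --
  LT 120: heading 204 -> 324
  RT 324: heading 324 -> 0
]
FD 8: (2,0) -> (10,0) [heading=0, draw]
FD 17: (10,0) -> (27,0) [heading=0, draw]
RT 60: heading 0 -> 300
FD 9: (27,0) -> (31.5,-7.794) [heading=300, draw]
Final: pos=(31.5,-7.794), heading=300, 4 segment(s) drawn
Segments drawn: 4

Answer: 4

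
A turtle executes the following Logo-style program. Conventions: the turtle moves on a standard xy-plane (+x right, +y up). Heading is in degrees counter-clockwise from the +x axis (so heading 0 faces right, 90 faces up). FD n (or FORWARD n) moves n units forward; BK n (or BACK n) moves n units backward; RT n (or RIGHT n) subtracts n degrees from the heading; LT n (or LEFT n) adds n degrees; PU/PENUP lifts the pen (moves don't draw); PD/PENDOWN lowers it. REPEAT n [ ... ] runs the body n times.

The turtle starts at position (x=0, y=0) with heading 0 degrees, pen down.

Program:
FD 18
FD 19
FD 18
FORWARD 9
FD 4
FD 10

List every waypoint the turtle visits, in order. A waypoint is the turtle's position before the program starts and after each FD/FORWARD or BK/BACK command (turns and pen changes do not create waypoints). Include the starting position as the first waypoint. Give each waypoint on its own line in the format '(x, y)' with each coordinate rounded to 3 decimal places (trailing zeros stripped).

Executing turtle program step by step:
Start: pos=(0,0), heading=0, pen down
FD 18: (0,0) -> (18,0) [heading=0, draw]
FD 19: (18,0) -> (37,0) [heading=0, draw]
FD 18: (37,0) -> (55,0) [heading=0, draw]
FD 9: (55,0) -> (64,0) [heading=0, draw]
FD 4: (64,0) -> (68,0) [heading=0, draw]
FD 10: (68,0) -> (78,0) [heading=0, draw]
Final: pos=(78,0), heading=0, 6 segment(s) drawn
Waypoints (7 total):
(0, 0)
(18, 0)
(37, 0)
(55, 0)
(64, 0)
(68, 0)
(78, 0)

Answer: (0, 0)
(18, 0)
(37, 0)
(55, 0)
(64, 0)
(68, 0)
(78, 0)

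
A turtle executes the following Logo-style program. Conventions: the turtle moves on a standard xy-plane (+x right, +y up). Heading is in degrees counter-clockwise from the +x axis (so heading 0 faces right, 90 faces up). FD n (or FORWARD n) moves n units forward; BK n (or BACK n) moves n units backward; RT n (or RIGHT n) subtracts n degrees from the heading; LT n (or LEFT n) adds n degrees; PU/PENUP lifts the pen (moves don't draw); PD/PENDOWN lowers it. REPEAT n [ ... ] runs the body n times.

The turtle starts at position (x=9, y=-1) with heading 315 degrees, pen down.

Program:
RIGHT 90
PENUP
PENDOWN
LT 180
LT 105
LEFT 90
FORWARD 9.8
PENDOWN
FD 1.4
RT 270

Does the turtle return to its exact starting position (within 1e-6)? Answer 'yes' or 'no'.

Executing turtle program step by step:
Start: pos=(9,-1), heading=315, pen down
RT 90: heading 315 -> 225
PU: pen up
PD: pen down
LT 180: heading 225 -> 45
LT 105: heading 45 -> 150
LT 90: heading 150 -> 240
FD 9.8: (9,-1) -> (4.1,-9.487) [heading=240, draw]
PD: pen down
FD 1.4: (4.1,-9.487) -> (3.4,-10.699) [heading=240, draw]
RT 270: heading 240 -> 330
Final: pos=(3.4,-10.699), heading=330, 2 segment(s) drawn

Start position: (9, -1)
Final position: (3.4, -10.699)
Distance = 11.2; >= 1e-6 -> NOT closed

Answer: no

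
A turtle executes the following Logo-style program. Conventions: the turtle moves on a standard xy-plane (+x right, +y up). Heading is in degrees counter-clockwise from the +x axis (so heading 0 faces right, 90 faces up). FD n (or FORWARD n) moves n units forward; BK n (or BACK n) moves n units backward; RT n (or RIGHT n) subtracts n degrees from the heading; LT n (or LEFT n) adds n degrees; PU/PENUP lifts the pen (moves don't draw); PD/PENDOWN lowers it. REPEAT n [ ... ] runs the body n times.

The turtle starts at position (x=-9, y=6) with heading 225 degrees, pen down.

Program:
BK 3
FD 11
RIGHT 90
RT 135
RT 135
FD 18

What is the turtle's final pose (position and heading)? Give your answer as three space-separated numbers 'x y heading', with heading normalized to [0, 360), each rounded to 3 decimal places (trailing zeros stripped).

Answer: -27.385 -12.385 225

Derivation:
Executing turtle program step by step:
Start: pos=(-9,6), heading=225, pen down
BK 3: (-9,6) -> (-6.879,8.121) [heading=225, draw]
FD 11: (-6.879,8.121) -> (-14.657,0.343) [heading=225, draw]
RT 90: heading 225 -> 135
RT 135: heading 135 -> 0
RT 135: heading 0 -> 225
FD 18: (-14.657,0.343) -> (-27.385,-12.385) [heading=225, draw]
Final: pos=(-27.385,-12.385), heading=225, 3 segment(s) drawn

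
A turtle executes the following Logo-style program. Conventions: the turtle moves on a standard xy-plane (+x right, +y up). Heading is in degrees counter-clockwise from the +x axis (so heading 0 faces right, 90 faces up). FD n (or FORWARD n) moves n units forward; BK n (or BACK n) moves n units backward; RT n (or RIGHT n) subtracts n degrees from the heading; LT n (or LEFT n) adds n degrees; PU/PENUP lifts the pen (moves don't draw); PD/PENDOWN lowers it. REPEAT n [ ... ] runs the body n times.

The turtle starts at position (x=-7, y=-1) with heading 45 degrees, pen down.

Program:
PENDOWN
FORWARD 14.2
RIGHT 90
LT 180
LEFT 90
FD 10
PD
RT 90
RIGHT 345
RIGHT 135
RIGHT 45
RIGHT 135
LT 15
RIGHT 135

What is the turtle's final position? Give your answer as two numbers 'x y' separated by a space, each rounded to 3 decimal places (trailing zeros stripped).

Answer: -4.03 1.97

Derivation:
Executing turtle program step by step:
Start: pos=(-7,-1), heading=45, pen down
PD: pen down
FD 14.2: (-7,-1) -> (3.041,9.041) [heading=45, draw]
RT 90: heading 45 -> 315
LT 180: heading 315 -> 135
LT 90: heading 135 -> 225
FD 10: (3.041,9.041) -> (-4.03,1.97) [heading=225, draw]
PD: pen down
RT 90: heading 225 -> 135
RT 345: heading 135 -> 150
RT 135: heading 150 -> 15
RT 45: heading 15 -> 330
RT 135: heading 330 -> 195
LT 15: heading 195 -> 210
RT 135: heading 210 -> 75
Final: pos=(-4.03,1.97), heading=75, 2 segment(s) drawn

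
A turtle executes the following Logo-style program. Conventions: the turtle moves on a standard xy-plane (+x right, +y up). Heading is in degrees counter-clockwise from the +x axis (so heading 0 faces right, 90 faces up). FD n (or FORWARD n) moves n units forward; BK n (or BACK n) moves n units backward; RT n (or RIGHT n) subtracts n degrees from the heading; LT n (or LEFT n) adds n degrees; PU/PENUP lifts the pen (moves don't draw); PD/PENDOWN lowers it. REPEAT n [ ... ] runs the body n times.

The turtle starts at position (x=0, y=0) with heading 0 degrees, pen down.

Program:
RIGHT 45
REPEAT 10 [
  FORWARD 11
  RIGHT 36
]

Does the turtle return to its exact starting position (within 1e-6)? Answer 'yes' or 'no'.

Executing turtle program step by step:
Start: pos=(0,0), heading=0, pen down
RT 45: heading 0 -> 315
REPEAT 10 [
  -- iteration 1/10 --
  FD 11: (0,0) -> (7.778,-7.778) [heading=315, draw]
  RT 36: heading 315 -> 279
  -- iteration 2/10 --
  FD 11: (7.778,-7.778) -> (9.499,-18.643) [heading=279, draw]
  RT 36: heading 279 -> 243
  -- iteration 3/10 --
  FD 11: (9.499,-18.643) -> (4.505,-28.444) [heading=243, draw]
  RT 36: heading 243 -> 207
  -- iteration 4/10 --
  FD 11: (4.505,-28.444) -> (-5.296,-33.438) [heading=207, draw]
  RT 36: heading 207 -> 171
  -- iteration 5/10 --
  FD 11: (-5.296,-33.438) -> (-16.161,-31.717) [heading=171, draw]
  RT 36: heading 171 -> 135
  -- iteration 6/10 --
  FD 11: (-16.161,-31.717) -> (-23.939,-23.939) [heading=135, draw]
  RT 36: heading 135 -> 99
  -- iteration 7/10 --
  FD 11: (-23.939,-23.939) -> (-25.66,-13.074) [heading=99, draw]
  RT 36: heading 99 -> 63
  -- iteration 8/10 --
  FD 11: (-25.66,-13.074) -> (-20.666,-3.273) [heading=63, draw]
  RT 36: heading 63 -> 27
  -- iteration 9/10 --
  FD 11: (-20.666,-3.273) -> (-10.865,1.721) [heading=27, draw]
  RT 36: heading 27 -> 351
  -- iteration 10/10 --
  FD 11: (-10.865,1.721) -> (0,0) [heading=351, draw]
  RT 36: heading 351 -> 315
]
Final: pos=(0,0), heading=315, 10 segment(s) drawn

Start position: (0, 0)
Final position: (0, 0)
Distance = 0; < 1e-6 -> CLOSED

Answer: yes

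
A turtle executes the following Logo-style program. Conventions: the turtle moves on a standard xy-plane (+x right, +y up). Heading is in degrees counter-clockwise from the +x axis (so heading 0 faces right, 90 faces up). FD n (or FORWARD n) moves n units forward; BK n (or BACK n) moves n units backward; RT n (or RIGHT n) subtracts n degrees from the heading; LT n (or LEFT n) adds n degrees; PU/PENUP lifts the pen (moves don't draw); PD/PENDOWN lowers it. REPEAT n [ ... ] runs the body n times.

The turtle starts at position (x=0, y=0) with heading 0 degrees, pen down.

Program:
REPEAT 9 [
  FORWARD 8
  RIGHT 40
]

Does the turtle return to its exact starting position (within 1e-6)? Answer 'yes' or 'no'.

Executing turtle program step by step:
Start: pos=(0,0), heading=0, pen down
REPEAT 9 [
  -- iteration 1/9 --
  FD 8: (0,0) -> (8,0) [heading=0, draw]
  RT 40: heading 0 -> 320
  -- iteration 2/9 --
  FD 8: (8,0) -> (14.128,-5.142) [heading=320, draw]
  RT 40: heading 320 -> 280
  -- iteration 3/9 --
  FD 8: (14.128,-5.142) -> (15.518,-13.021) [heading=280, draw]
  RT 40: heading 280 -> 240
  -- iteration 4/9 --
  FD 8: (15.518,-13.021) -> (11.518,-19.949) [heading=240, draw]
  RT 40: heading 240 -> 200
  -- iteration 5/9 --
  FD 8: (11.518,-19.949) -> (4,-22.685) [heading=200, draw]
  RT 40: heading 200 -> 160
  -- iteration 6/9 --
  FD 8: (4,-22.685) -> (-3.518,-19.949) [heading=160, draw]
  RT 40: heading 160 -> 120
  -- iteration 7/9 --
  FD 8: (-3.518,-19.949) -> (-7.518,-13.021) [heading=120, draw]
  RT 40: heading 120 -> 80
  -- iteration 8/9 --
  FD 8: (-7.518,-13.021) -> (-6.128,-5.142) [heading=80, draw]
  RT 40: heading 80 -> 40
  -- iteration 9/9 --
  FD 8: (-6.128,-5.142) -> (0,0) [heading=40, draw]
  RT 40: heading 40 -> 0
]
Final: pos=(0,0), heading=0, 9 segment(s) drawn

Start position: (0, 0)
Final position: (0, 0)
Distance = 0; < 1e-6 -> CLOSED

Answer: yes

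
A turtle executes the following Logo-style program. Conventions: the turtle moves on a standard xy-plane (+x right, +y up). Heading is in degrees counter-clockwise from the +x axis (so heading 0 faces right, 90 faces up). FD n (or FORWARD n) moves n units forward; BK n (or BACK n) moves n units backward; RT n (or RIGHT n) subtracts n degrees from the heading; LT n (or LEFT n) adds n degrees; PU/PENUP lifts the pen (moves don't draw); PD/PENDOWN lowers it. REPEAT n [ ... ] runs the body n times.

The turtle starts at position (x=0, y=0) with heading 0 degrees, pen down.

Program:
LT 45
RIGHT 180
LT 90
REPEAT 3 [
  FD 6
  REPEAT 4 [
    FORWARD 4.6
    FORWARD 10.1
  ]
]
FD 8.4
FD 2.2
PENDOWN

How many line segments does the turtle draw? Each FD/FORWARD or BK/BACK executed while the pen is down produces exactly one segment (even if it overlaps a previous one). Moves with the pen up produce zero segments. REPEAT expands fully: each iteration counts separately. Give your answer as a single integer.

Answer: 29

Derivation:
Executing turtle program step by step:
Start: pos=(0,0), heading=0, pen down
LT 45: heading 0 -> 45
RT 180: heading 45 -> 225
LT 90: heading 225 -> 315
REPEAT 3 [
  -- iteration 1/3 --
  FD 6: (0,0) -> (4.243,-4.243) [heading=315, draw]
  REPEAT 4 [
    -- iteration 1/4 --
    FD 4.6: (4.243,-4.243) -> (7.495,-7.495) [heading=315, draw]
    FD 10.1: (7.495,-7.495) -> (14.637,-14.637) [heading=315, draw]
    -- iteration 2/4 --
    FD 4.6: (14.637,-14.637) -> (17.89,-17.89) [heading=315, draw]
    FD 10.1: (17.89,-17.89) -> (25.032,-25.032) [heading=315, draw]
    -- iteration 3/4 --
    FD 4.6: (25.032,-25.032) -> (28.284,-28.284) [heading=315, draw]
    FD 10.1: (28.284,-28.284) -> (35.426,-35.426) [heading=315, draw]
    -- iteration 4/4 --
    FD 4.6: (35.426,-35.426) -> (38.679,-38.679) [heading=315, draw]
    FD 10.1: (38.679,-38.679) -> (45.821,-45.821) [heading=315, draw]
  ]
  -- iteration 2/3 --
  FD 6: (45.821,-45.821) -> (50.063,-50.063) [heading=315, draw]
  REPEAT 4 [
    -- iteration 1/4 --
    FD 4.6: (50.063,-50.063) -> (53.316,-53.316) [heading=315, draw]
    FD 10.1: (53.316,-53.316) -> (60.458,-60.458) [heading=315, draw]
    -- iteration 2/4 --
    FD 4.6: (60.458,-60.458) -> (63.71,-63.71) [heading=315, draw]
    FD 10.1: (63.71,-63.71) -> (70.852,-70.852) [heading=315, draw]
    -- iteration 3/4 --
    FD 4.6: (70.852,-70.852) -> (74.105,-74.105) [heading=315, draw]
    FD 10.1: (74.105,-74.105) -> (81.247,-81.247) [heading=315, draw]
    -- iteration 4/4 --
    FD 4.6: (81.247,-81.247) -> (84.499,-84.499) [heading=315, draw]
    FD 10.1: (84.499,-84.499) -> (91.641,-91.641) [heading=315, draw]
  ]
  -- iteration 3/3 --
  FD 6: (91.641,-91.641) -> (95.884,-95.884) [heading=315, draw]
  REPEAT 4 [
    -- iteration 1/4 --
    FD 4.6: (95.884,-95.884) -> (99.136,-99.136) [heading=315, draw]
    FD 10.1: (99.136,-99.136) -> (106.278,-106.278) [heading=315, draw]
    -- iteration 2/4 --
    FD 4.6: (106.278,-106.278) -> (109.531,-109.531) [heading=315, draw]
    FD 10.1: (109.531,-109.531) -> (116.673,-116.673) [heading=315, draw]
    -- iteration 3/4 --
    FD 4.6: (116.673,-116.673) -> (119.925,-119.925) [heading=315, draw]
    FD 10.1: (119.925,-119.925) -> (127.067,-127.067) [heading=315, draw]
    -- iteration 4/4 --
    FD 4.6: (127.067,-127.067) -> (130.32,-130.32) [heading=315, draw]
    FD 10.1: (130.32,-130.32) -> (137.462,-137.462) [heading=315, draw]
  ]
]
FD 8.4: (137.462,-137.462) -> (143.401,-143.401) [heading=315, draw]
FD 2.2: (143.401,-143.401) -> (144.957,-144.957) [heading=315, draw]
PD: pen down
Final: pos=(144.957,-144.957), heading=315, 29 segment(s) drawn
Segments drawn: 29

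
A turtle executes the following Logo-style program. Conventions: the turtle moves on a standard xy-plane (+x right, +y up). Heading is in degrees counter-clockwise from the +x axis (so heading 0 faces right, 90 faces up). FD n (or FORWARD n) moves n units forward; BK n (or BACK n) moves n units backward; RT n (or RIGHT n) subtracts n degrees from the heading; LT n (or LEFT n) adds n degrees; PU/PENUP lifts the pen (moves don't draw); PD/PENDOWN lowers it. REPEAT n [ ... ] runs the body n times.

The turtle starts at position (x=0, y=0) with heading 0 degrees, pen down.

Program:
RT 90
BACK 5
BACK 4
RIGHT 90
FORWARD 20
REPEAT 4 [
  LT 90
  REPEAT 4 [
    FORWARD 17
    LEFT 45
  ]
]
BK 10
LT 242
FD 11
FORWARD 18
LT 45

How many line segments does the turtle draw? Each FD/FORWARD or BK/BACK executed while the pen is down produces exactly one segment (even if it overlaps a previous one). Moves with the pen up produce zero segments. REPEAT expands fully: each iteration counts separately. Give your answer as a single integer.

Executing turtle program step by step:
Start: pos=(0,0), heading=0, pen down
RT 90: heading 0 -> 270
BK 5: (0,0) -> (0,5) [heading=270, draw]
BK 4: (0,5) -> (0,9) [heading=270, draw]
RT 90: heading 270 -> 180
FD 20: (0,9) -> (-20,9) [heading=180, draw]
REPEAT 4 [
  -- iteration 1/4 --
  LT 90: heading 180 -> 270
  REPEAT 4 [
    -- iteration 1/4 --
    FD 17: (-20,9) -> (-20,-8) [heading=270, draw]
    LT 45: heading 270 -> 315
    -- iteration 2/4 --
    FD 17: (-20,-8) -> (-7.979,-20.021) [heading=315, draw]
    LT 45: heading 315 -> 0
    -- iteration 3/4 --
    FD 17: (-7.979,-20.021) -> (9.021,-20.021) [heading=0, draw]
    LT 45: heading 0 -> 45
    -- iteration 4/4 --
    FD 17: (9.021,-20.021) -> (21.042,-8) [heading=45, draw]
    LT 45: heading 45 -> 90
  ]
  -- iteration 2/4 --
  LT 90: heading 90 -> 180
  REPEAT 4 [
    -- iteration 1/4 --
    FD 17: (21.042,-8) -> (4.042,-8) [heading=180, draw]
    LT 45: heading 180 -> 225
    -- iteration 2/4 --
    FD 17: (4.042,-8) -> (-7.979,-20.021) [heading=225, draw]
    LT 45: heading 225 -> 270
    -- iteration 3/4 --
    FD 17: (-7.979,-20.021) -> (-7.979,-37.021) [heading=270, draw]
    LT 45: heading 270 -> 315
    -- iteration 4/4 --
    FD 17: (-7.979,-37.021) -> (4.042,-49.042) [heading=315, draw]
    LT 45: heading 315 -> 0
  ]
  -- iteration 3/4 --
  LT 90: heading 0 -> 90
  REPEAT 4 [
    -- iteration 1/4 --
    FD 17: (4.042,-49.042) -> (4.042,-32.042) [heading=90, draw]
    LT 45: heading 90 -> 135
    -- iteration 2/4 --
    FD 17: (4.042,-32.042) -> (-7.979,-20.021) [heading=135, draw]
    LT 45: heading 135 -> 180
    -- iteration 3/4 --
    FD 17: (-7.979,-20.021) -> (-24.979,-20.021) [heading=180, draw]
    LT 45: heading 180 -> 225
    -- iteration 4/4 --
    FD 17: (-24.979,-20.021) -> (-37,-32.042) [heading=225, draw]
    LT 45: heading 225 -> 270
  ]
  -- iteration 4/4 --
  LT 90: heading 270 -> 0
  REPEAT 4 [
    -- iteration 1/4 --
    FD 17: (-37,-32.042) -> (-20,-32.042) [heading=0, draw]
    LT 45: heading 0 -> 45
    -- iteration 2/4 --
    FD 17: (-20,-32.042) -> (-7.979,-20.021) [heading=45, draw]
    LT 45: heading 45 -> 90
    -- iteration 3/4 --
    FD 17: (-7.979,-20.021) -> (-7.979,-3.021) [heading=90, draw]
    LT 45: heading 90 -> 135
    -- iteration 4/4 --
    FD 17: (-7.979,-3.021) -> (-20,9) [heading=135, draw]
    LT 45: heading 135 -> 180
  ]
]
BK 10: (-20,9) -> (-10,9) [heading=180, draw]
LT 242: heading 180 -> 62
FD 11: (-10,9) -> (-4.836,18.712) [heading=62, draw]
FD 18: (-4.836,18.712) -> (3.615,34.605) [heading=62, draw]
LT 45: heading 62 -> 107
Final: pos=(3.615,34.605), heading=107, 22 segment(s) drawn
Segments drawn: 22

Answer: 22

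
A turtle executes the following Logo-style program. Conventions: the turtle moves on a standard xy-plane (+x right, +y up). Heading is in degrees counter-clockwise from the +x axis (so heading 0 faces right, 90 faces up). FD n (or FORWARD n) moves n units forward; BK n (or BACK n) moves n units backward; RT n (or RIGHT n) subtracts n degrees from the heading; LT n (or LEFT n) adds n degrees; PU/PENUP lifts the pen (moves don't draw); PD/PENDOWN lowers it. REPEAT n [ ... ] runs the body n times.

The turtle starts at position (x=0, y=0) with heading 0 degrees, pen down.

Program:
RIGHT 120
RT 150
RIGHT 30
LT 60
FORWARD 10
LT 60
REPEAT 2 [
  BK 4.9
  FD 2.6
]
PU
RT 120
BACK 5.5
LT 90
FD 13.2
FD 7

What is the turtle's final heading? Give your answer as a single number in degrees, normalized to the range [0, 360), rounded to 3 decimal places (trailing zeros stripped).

Executing turtle program step by step:
Start: pos=(0,0), heading=0, pen down
RT 120: heading 0 -> 240
RT 150: heading 240 -> 90
RT 30: heading 90 -> 60
LT 60: heading 60 -> 120
FD 10: (0,0) -> (-5,8.66) [heading=120, draw]
LT 60: heading 120 -> 180
REPEAT 2 [
  -- iteration 1/2 --
  BK 4.9: (-5,8.66) -> (-0.1,8.66) [heading=180, draw]
  FD 2.6: (-0.1,8.66) -> (-2.7,8.66) [heading=180, draw]
  -- iteration 2/2 --
  BK 4.9: (-2.7,8.66) -> (2.2,8.66) [heading=180, draw]
  FD 2.6: (2.2,8.66) -> (-0.4,8.66) [heading=180, draw]
]
PU: pen up
RT 120: heading 180 -> 60
BK 5.5: (-0.4,8.66) -> (-3.15,3.897) [heading=60, move]
LT 90: heading 60 -> 150
FD 13.2: (-3.15,3.897) -> (-14.582,10.497) [heading=150, move]
FD 7: (-14.582,10.497) -> (-20.644,13.997) [heading=150, move]
Final: pos=(-20.644,13.997), heading=150, 5 segment(s) drawn

Answer: 150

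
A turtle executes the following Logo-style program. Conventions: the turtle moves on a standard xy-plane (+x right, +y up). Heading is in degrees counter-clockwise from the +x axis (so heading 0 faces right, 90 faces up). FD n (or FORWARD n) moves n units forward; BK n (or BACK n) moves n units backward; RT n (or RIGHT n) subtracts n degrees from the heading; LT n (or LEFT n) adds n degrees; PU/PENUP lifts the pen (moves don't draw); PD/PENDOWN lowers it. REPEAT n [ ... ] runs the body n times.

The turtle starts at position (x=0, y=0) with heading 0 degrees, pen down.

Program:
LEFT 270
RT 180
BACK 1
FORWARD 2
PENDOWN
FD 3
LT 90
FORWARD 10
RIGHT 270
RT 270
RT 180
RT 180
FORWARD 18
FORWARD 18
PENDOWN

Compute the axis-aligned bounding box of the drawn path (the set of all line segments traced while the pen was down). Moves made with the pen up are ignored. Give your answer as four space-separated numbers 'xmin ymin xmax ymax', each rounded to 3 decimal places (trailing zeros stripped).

Executing turtle program step by step:
Start: pos=(0,0), heading=0, pen down
LT 270: heading 0 -> 270
RT 180: heading 270 -> 90
BK 1: (0,0) -> (0,-1) [heading=90, draw]
FD 2: (0,-1) -> (0,1) [heading=90, draw]
PD: pen down
FD 3: (0,1) -> (0,4) [heading=90, draw]
LT 90: heading 90 -> 180
FD 10: (0,4) -> (-10,4) [heading=180, draw]
RT 270: heading 180 -> 270
RT 270: heading 270 -> 0
RT 180: heading 0 -> 180
RT 180: heading 180 -> 0
FD 18: (-10,4) -> (8,4) [heading=0, draw]
FD 18: (8,4) -> (26,4) [heading=0, draw]
PD: pen down
Final: pos=(26,4), heading=0, 6 segment(s) drawn

Segment endpoints: x in {-10, 0, 0, 0, 0, 8, 26}, y in {-1, 0, 1, 4, 4, 4, 4}
xmin=-10, ymin=-1, xmax=26, ymax=4

Answer: -10 -1 26 4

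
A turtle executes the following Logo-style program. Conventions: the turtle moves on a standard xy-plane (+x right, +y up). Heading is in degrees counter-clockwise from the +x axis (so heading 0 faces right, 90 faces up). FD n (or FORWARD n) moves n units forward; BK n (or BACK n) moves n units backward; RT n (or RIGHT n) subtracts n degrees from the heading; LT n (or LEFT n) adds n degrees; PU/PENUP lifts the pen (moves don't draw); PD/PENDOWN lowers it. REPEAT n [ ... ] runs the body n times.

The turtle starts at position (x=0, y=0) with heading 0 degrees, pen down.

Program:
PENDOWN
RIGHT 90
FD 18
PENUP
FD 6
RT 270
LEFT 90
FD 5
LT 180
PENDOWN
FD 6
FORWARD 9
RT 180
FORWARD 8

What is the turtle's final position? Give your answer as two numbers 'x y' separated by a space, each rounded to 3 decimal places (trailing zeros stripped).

Answer: 0 -26

Derivation:
Executing turtle program step by step:
Start: pos=(0,0), heading=0, pen down
PD: pen down
RT 90: heading 0 -> 270
FD 18: (0,0) -> (0,-18) [heading=270, draw]
PU: pen up
FD 6: (0,-18) -> (0,-24) [heading=270, move]
RT 270: heading 270 -> 0
LT 90: heading 0 -> 90
FD 5: (0,-24) -> (0,-19) [heading=90, move]
LT 180: heading 90 -> 270
PD: pen down
FD 6: (0,-19) -> (0,-25) [heading=270, draw]
FD 9: (0,-25) -> (0,-34) [heading=270, draw]
RT 180: heading 270 -> 90
FD 8: (0,-34) -> (0,-26) [heading=90, draw]
Final: pos=(0,-26), heading=90, 4 segment(s) drawn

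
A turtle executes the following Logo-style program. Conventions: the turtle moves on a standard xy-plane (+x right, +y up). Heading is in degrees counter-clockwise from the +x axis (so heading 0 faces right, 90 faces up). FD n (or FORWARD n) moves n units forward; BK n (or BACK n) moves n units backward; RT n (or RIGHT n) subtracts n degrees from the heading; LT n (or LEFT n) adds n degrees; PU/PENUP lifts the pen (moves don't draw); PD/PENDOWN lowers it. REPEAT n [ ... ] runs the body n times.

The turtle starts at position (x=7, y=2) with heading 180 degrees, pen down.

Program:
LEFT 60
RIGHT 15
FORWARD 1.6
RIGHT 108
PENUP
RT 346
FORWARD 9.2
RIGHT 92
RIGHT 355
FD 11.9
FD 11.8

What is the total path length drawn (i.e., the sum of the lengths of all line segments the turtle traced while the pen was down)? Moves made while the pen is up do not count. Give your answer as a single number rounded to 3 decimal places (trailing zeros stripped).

Answer: 1.6

Derivation:
Executing turtle program step by step:
Start: pos=(7,2), heading=180, pen down
LT 60: heading 180 -> 240
RT 15: heading 240 -> 225
FD 1.6: (7,2) -> (5.869,0.869) [heading=225, draw]
RT 108: heading 225 -> 117
PU: pen up
RT 346: heading 117 -> 131
FD 9.2: (5.869,0.869) -> (-0.167,7.812) [heading=131, move]
RT 92: heading 131 -> 39
RT 355: heading 39 -> 44
FD 11.9: (-0.167,7.812) -> (8.393,16.078) [heading=44, move]
FD 11.8: (8.393,16.078) -> (16.881,24.275) [heading=44, move]
Final: pos=(16.881,24.275), heading=44, 1 segment(s) drawn

Segment lengths:
  seg 1: (7,2) -> (5.869,0.869), length = 1.6
Total = 1.6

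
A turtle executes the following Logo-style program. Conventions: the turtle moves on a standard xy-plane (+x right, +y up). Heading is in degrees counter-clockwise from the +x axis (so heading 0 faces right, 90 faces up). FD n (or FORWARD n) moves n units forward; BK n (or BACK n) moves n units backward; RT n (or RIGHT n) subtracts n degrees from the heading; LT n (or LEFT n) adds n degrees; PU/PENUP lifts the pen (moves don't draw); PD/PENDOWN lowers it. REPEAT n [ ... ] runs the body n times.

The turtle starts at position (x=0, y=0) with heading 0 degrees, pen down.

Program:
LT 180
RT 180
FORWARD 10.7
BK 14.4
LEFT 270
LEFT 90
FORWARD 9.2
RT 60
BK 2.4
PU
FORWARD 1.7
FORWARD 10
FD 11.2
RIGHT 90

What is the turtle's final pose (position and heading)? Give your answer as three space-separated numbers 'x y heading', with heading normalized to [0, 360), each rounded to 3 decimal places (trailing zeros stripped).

Answer: 15.75 -17.754 210

Derivation:
Executing turtle program step by step:
Start: pos=(0,0), heading=0, pen down
LT 180: heading 0 -> 180
RT 180: heading 180 -> 0
FD 10.7: (0,0) -> (10.7,0) [heading=0, draw]
BK 14.4: (10.7,0) -> (-3.7,0) [heading=0, draw]
LT 270: heading 0 -> 270
LT 90: heading 270 -> 0
FD 9.2: (-3.7,0) -> (5.5,0) [heading=0, draw]
RT 60: heading 0 -> 300
BK 2.4: (5.5,0) -> (4.3,2.078) [heading=300, draw]
PU: pen up
FD 1.7: (4.3,2.078) -> (5.15,0.606) [heading=300, move]
FD 10: (5.15,0.606) -> (10.15,-8.054) [heading=300, move]
FD 11.2: (10.15,-8.054) -> (15.75,-17.754) [heading=300, move]
RT 90: heading 300 -> 210
Final: pos=(15.75,-17.754), heading=210, 4 segment(s) drawn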